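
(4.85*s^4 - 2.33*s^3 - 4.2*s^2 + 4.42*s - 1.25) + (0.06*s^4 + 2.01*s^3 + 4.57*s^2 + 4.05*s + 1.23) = 4.91*s^4 - 0.32*s^3 + 0.37*s^2 + 8.47*s - 0.02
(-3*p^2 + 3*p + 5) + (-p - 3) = -3*p^2 + 2*p + 2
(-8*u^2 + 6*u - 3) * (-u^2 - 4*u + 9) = 8*u^4 + 26*u^3 - 93*u^2 + 66*u - 27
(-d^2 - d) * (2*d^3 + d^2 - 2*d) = -2*d^5 - 3*d^4 + d^3 + 2*d^2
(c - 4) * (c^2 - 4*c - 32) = c^3 - 8*c^2 - 16*c + 128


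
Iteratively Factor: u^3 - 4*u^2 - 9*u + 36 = (u - 3)*(u^2 - u - 12) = (u - 4)*(u - 3)*(u + 3)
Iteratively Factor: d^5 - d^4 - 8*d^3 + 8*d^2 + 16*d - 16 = (d - 2)*(d^4 + d^3 - 6*d^2 - 4*d + 8) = (d - 2)^2*(d^3 + 3*d^2 - 4) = (d - 2)^2*(d - 1)*(d^2 + 4*d + 4) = (d - 2)^2*(d - 1)*(d + 2)*(d + 2)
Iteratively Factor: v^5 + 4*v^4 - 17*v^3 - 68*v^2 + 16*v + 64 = (v - 1)*(v^4 + 5*v^3 - 12*v^2 - 80*v - 64) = (v - 1)*(v + 4)*(v^3 + v^2 - 16*v - 16) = (v - 1)*(v + 1)*(v + 4)*(v^2 - 16) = (v - 4)*(v - 1)*(v + 1)*(v + 4)*(v + 4)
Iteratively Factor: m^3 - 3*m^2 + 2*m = (m - 1)*(m^2 - 2*m) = m*(m - 1)*(m - 2)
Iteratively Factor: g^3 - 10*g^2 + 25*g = (g - 5)*(g^2 - 5*g) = (g - 5)^2*(g)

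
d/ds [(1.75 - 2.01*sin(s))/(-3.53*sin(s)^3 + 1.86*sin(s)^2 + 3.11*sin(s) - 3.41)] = (-14.1906*sin(s)^3 + 22.2711*sin(s)^2 - 6.51*sin(s) + 1.4116)*cos(s)/(12.4609*sin(s)^6 - 13.1316*sin(s)^5 - 18.497*sin(s)^4 + 35.6438*sin(s)^3 - 3.0131*sin(s)^2 - 21.2102*sin(s) + 11.6281)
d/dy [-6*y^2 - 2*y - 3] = -12*y - 2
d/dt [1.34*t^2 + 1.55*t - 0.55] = 2.68*t + 1.55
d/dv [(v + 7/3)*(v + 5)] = 2*v + 22/3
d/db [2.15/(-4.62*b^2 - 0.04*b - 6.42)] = (19.866*b + 0.086)/(4.62*b^2 + 0.04*b + 6.42)^2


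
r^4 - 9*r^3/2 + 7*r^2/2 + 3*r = r*(r - 3)*(r - 2)*(r + 1/2)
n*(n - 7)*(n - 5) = n^3 - 12*n^2 + 35*n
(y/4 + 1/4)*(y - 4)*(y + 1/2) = y^3/4 - 5*y^2/8 - 11*y/8 - 1/2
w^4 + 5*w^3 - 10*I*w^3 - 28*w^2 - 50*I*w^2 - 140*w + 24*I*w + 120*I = (w + 5)*(w - 6*I)*(w - 2*I)^2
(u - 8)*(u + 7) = u^2 - u - 56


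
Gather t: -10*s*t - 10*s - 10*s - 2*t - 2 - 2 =-20*s + t*(-10*s - 2) - 4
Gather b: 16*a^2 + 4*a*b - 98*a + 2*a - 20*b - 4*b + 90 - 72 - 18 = 16*a^2 - 96*a + b*(4*a - 24)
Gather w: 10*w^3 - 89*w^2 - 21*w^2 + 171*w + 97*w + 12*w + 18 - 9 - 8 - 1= 10*w^3 - 110*w^2 + 280*w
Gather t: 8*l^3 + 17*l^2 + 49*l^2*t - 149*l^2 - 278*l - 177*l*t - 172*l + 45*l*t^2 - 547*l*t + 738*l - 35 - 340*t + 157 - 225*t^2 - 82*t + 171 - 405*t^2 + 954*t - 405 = 8*l^3 - 132*l^2 + 288*l + t^2*(45*l - 630) + t*(49*l^2 - 724*l + 532) - 112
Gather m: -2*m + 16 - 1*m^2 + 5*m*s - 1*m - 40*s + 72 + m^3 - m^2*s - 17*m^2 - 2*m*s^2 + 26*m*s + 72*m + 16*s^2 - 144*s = m^3 + m^2*(-s - 18) + m*(-2*s^2 + 31*s + 69) + 16*s^2 - 184*s + 88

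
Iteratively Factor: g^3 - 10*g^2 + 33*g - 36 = (g - 3)*(g^2 - 7*g + 12) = (g - 3)^2*(g - 4)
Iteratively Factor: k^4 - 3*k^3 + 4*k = (k - 2)*(k^3 - k^2 - 2*k) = (k - 2)*(k + 1)*(k^2 - 2*k) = k*(k - 2)*(k + 1)*(k - 2)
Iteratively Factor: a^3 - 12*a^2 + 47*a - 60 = (a - 3)*(a^2 - 9*a + 20) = (a - 4)*(a - 3)*(a - 5)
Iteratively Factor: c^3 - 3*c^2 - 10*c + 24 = (c - 2)*(c^2 - c - 12) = (c - 4)*(c - 2)*(c + 3)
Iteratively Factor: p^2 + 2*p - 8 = (p + 4)*(p - 2)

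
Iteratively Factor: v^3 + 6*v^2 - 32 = (v + 4)*(v^2 + 2*v - 8) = (v + 4)^2*(v - 2)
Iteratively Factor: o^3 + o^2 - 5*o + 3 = (o + 3)*(o^2 - 2*o + 1) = (o - 1)*(o + 3)*(o - 1)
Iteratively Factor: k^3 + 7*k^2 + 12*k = (k + 4)*(k^2 + 3*k) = (k + 3)*(k + 4)*(k)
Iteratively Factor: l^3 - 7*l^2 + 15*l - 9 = (l - 3)*(l^2 - 4*l + 3) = (l - 3)^2*(l - 1)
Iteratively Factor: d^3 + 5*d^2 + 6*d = (d + 3)*(d^2 + 2*d) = (d + 2)*(d + 3)*(d)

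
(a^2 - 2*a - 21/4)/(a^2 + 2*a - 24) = (a^2 - 2*a - 21/4)/(a^2 + 2*a - 24)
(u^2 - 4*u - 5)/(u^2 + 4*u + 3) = (u - 5)/(u + 3)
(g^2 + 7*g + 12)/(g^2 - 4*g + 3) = (g^2 + 7*g + 12)/(g^2 - 4*g + 3)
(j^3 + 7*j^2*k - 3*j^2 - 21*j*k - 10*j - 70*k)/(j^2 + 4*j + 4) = (j^2 + 7*j*k - 5*j - 35*k)/(j + 2)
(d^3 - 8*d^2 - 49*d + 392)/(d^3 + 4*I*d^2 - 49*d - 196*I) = (d - 8)/(d + 4*I)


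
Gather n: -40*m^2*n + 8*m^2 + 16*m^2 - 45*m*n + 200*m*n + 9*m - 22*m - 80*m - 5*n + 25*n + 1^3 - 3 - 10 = 24*m^2 - 93*m + n*(-40*m^2 + 155*m + 20) - 12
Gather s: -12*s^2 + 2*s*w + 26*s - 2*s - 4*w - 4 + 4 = -12*s^2 + s*(2*w + 24) - 4*w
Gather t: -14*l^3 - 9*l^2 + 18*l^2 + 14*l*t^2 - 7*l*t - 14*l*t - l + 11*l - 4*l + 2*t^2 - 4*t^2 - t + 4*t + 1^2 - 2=-14*l^3 + 9*l^2 + 6*l + t^2*(14*l - 2) + t*(3 - 21*l) - 1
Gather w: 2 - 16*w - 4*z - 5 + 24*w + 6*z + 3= 8*w + 2*z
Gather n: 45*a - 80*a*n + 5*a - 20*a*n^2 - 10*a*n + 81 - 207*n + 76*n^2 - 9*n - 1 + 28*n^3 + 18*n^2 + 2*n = 50*a + 28*n^3 + n^2*(94 - 20*a) + n*(-90*a - 214) + 80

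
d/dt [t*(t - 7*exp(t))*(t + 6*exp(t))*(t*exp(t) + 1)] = t*(t + 1)*(t - 7*exp(t))*(t + 6*exp(t))*exp(t) + t*(t - 7*exp(t))*(t*exp(t) + 1)*(6*exp(t) + 1) - t*(t + 6*exp(t))*(t*exp(t) + 1)*(7*exp(t) - 1) + (t - 7*exp(t))*(t + 6*exp(t))*(t*exp(t) + 1)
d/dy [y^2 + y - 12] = 2*y + 1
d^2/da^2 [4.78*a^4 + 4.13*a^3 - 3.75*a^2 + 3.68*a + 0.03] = 57.36*a^2 + 24.78*a - 7.5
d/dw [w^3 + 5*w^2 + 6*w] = 3*w^2 + 10*w + 6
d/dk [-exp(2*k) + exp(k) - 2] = (1 - 2*exp(k))*exp(k)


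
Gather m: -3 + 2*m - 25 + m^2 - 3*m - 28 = m^2 - m - 56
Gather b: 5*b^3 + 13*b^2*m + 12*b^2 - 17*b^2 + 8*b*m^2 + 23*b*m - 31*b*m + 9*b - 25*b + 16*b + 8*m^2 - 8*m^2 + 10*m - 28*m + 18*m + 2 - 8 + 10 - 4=5*b^3 + b^2*(13*m - 5) + b*(8*m^2 - 8*m)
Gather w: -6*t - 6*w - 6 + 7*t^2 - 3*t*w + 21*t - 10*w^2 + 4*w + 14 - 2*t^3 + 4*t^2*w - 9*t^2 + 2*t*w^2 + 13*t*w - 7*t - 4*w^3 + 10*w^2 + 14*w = -2*t^3 - 2*t^2 + 2*t*w^2 + 8*t - 4*w^3 + w*(4*t^2 + 10*t + 12) + 8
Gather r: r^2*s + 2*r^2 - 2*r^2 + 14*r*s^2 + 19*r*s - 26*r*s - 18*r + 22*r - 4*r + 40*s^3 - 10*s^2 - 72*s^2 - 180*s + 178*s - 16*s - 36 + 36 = r^2*s + r*(14*s^2 - 7*s) + 40*s^3 - 82*s^2 - 18*s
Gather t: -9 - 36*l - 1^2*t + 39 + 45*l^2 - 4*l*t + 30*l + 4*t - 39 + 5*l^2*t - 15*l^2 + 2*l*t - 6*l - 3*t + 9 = 30*l^2 - 12*l + t*(5*l^2 - 2*l)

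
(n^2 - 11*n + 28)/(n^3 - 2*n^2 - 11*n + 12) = (n - 7)/(n^2 + 2*n - 3)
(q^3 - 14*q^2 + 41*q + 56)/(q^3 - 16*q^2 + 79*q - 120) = (q^2 - 6*q - 7)/(q^2 - 8*q + 15)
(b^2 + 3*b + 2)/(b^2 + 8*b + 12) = (b + 1)/(b + 6)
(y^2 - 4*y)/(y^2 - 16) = y/(y + 4)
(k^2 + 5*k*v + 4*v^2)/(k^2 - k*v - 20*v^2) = (-k - v)/(-k + 5*v)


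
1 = 1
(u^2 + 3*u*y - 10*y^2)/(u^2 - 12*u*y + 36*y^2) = (u^2 + 3*u*y - 10*y^2)/(u^2 - 12*u*y + 36*y^2)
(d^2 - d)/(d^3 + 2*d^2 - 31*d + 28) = d/(d^2 + 3*d - 28)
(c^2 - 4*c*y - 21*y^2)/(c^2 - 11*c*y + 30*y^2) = (c^2 - 4*c*y - 21*y^2)/(c^2 - 11*c*y + 30*y^2)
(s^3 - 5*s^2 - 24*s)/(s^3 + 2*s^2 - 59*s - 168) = s/(s + 7)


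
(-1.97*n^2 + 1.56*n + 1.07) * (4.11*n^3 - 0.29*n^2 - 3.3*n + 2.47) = -8.0967*n^5 + 6.9829*n^4 + 10.4463*n^3 - 10.3242*n^2 + 0.3222*n + 2.6429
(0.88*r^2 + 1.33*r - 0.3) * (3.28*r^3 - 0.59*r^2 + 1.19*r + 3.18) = 2.8864*r^5 + 3.8432*r^4 - 0.7215*r^3 + 4.5581*r^2 + 3.8724*r - 0.954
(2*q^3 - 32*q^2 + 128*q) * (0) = 0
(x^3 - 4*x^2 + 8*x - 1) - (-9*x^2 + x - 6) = x^3 + 5*x^2 + 7*x + 5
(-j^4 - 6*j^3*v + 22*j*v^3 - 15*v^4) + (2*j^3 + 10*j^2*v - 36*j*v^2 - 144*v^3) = -j^4 - 6*j^3*v + 2*j^3 + 10*j^2*v + 22*j*v^3 - 36*j*v^2 - 15*v^4 - 144*v^3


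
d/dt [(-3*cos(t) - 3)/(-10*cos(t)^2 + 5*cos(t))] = 3*(4*cos(t) + cos(2*t))*sin(t)/(5*(2*cos(t) - 1)^2*cos(t)^2)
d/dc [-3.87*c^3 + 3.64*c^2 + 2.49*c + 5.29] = -11.61*c^2 + 7.28*c + 2.49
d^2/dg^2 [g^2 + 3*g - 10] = 2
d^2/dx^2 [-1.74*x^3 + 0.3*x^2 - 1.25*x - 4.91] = 0.6 - 10.44*x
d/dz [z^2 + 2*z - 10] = 2*z + 2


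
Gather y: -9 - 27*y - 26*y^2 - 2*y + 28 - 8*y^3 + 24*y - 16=-8*y^3 - 26*y^2 - 5*y + 3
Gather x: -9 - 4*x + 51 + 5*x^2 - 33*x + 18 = 5*x^2 - 37*x + 60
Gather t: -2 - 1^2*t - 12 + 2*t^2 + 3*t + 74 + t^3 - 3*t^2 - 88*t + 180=t^3 - t^2 - 86*t + 240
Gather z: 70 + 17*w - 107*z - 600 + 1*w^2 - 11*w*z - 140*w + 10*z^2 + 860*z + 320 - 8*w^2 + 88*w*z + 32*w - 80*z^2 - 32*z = -7*w^2 - 91*w - 70*z^2 + z*(77*w + 721) - 210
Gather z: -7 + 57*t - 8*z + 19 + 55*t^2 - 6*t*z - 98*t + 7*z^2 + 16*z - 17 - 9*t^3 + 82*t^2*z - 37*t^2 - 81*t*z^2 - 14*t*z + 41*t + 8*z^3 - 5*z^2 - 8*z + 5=-9*t^3 + 18*t^2 + 8*z^3 + z^2*(2 - 81*t) + z*(82*t^2 - 20*t)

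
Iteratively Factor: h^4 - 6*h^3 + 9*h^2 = (h)*(h^3 - 6*h^2 + 9*h) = h^2*(h^2 - 6*h + 9) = h^2*(h - 3)*(h - 3)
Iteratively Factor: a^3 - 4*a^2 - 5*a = (a - 5)*(a^2 + a) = (a - 5)*(a + 1)*(a)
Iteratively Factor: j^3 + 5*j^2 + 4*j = (j)*(j^2 + 5*j + 4) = j*(j + 1)*(j + 4)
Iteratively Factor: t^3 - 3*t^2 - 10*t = (t)*(t^2 - 3*t - 10) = t*(t + 2)*(t - 5)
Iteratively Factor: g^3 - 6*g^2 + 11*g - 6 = (g - 3)*(g^2 - 3*g + 2) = (g - 3)*(g - 2)*(g - 1)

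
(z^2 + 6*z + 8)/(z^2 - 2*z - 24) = (z + 2)/(z - 6)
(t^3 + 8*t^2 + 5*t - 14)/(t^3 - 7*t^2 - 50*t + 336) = (t^2 + t - 2)/(t^2 - 14*t + 48)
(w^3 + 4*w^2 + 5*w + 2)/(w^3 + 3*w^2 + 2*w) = (w + 1)/w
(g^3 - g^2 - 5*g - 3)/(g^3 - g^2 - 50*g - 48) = (g^2 - 2*g - 3)/(g^2 - 2*g - 48)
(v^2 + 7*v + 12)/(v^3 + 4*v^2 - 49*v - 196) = (v + 3)/(v^2 - 49)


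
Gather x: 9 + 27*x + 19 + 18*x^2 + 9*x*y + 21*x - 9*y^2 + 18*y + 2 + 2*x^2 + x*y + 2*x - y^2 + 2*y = 20*x^2 + x*(10*y + 50) - 10*y^2 + 20*y + 30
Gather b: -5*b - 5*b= -10*b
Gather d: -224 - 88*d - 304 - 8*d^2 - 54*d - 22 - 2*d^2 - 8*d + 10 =-10*d^2 - 150*d - 540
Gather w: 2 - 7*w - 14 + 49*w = 42*w - 12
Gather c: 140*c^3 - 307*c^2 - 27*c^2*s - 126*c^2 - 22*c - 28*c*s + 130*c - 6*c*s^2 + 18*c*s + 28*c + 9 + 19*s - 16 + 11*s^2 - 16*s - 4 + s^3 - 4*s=140*c^3 + c^2*(-27*s - 433) + c*(-6*s^2 - 10*s + 136) + s^3 + 11*s^2 - s - 11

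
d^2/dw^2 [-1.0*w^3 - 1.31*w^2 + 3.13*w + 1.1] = -6.0*w - 2.62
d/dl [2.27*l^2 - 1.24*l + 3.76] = 4.54*l - 1.24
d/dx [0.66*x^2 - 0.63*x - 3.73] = 1.32*x - 0.63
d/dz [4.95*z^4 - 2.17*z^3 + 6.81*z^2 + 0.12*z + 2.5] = 19.8*z^3 - 6.51*z^2 + 13.62*z + 0.12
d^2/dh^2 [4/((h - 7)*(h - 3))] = 8*((h - 7)^2 + (h - 7)*(h - 3) + (h - 3)^2)/((h - 7)^3*(h - 3)^3)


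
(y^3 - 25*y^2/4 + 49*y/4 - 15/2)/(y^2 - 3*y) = y - 13/4 + 5/(2*y)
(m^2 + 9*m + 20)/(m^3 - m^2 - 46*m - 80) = (m + 4)/(m^2 - 6*m - 16)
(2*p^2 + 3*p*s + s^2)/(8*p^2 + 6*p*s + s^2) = (p + s)/(4*p + s)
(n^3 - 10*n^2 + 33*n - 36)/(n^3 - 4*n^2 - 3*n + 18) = (n - 4)/(n + 2)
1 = 1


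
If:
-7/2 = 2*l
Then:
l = -7/4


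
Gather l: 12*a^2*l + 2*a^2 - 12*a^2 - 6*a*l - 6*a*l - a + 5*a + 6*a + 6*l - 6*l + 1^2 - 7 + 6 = -10*a^2 + 10*a + l*(12*a^2 - 12*a)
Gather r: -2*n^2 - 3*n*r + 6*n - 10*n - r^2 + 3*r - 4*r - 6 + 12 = -2*n^2 - 4*n - r^2 + r*(-3*n - 1) + 6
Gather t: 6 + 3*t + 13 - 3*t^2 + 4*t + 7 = -3*t^2 + 7*t + 26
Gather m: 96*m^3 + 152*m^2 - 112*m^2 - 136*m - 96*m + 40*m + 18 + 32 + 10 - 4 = 96*m^3 + 40*m^2 - 192*m + 56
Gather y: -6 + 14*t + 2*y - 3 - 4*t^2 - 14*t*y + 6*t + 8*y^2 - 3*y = -4*t^2 + 20*t + 8*y^2 + y*(-14*t - 1) - 9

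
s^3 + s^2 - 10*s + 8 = (s - 2)*(s - 1)*(s + 4)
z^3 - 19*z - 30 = (z - 5)*(z + 2)*(z + 3)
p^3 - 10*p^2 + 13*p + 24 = (p - 8)*(p - 3)*(p + 1)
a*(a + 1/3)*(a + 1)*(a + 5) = a^4 + 19*a^3/3 + 7*a^2 + 5*a/3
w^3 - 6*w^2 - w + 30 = (w - 5)*(w - 3)*(w + 2)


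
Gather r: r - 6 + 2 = r - 4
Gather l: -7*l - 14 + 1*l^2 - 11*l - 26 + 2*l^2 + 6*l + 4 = 3*l^2 - 12*l - 36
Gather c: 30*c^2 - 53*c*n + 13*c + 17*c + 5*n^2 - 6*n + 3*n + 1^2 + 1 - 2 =30*c^2 + c*(30 - 53*n) + 5*n^2 - 3*n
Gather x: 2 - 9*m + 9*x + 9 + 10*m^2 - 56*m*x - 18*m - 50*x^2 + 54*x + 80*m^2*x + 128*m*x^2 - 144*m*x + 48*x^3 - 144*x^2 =10*m^2 - 27*m + 48*x^3 + x^2*(128*m - 194) + x*(80*m^2 - 200*m + 63) + 11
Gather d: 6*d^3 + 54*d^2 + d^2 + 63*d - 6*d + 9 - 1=6*d^3 + 55*d^2 + 57*d + 8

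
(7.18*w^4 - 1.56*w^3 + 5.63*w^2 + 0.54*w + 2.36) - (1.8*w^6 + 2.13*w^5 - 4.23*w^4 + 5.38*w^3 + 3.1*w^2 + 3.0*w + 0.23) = -1.8*w^6 - 2.13*w^5 + 11.41*w^4 - 6.94*w^3 + 2.53*w^2 - 2.46*w + 2.13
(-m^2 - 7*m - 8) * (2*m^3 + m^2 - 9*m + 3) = -2*m^5 - 15*m^4 - 14*m^3 + 52*m^2 + 51*m - 24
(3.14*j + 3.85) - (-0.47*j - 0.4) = 3.61*j + 4.25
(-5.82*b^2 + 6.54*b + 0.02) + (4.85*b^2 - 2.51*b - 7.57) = -0.970000000000001*b^2 + 4.03*b - 7.55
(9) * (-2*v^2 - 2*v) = -18*v^2 - 18*v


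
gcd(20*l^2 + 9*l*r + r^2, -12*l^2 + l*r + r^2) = 4*l + r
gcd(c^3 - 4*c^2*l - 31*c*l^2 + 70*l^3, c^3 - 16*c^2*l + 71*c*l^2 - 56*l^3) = c - 7*l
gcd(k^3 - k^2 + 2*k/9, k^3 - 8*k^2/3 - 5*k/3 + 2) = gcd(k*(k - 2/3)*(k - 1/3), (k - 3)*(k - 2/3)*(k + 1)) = k - 2/3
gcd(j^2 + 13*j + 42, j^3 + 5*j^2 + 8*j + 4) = 1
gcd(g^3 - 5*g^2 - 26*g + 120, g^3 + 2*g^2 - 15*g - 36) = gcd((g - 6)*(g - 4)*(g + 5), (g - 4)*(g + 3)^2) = g - 4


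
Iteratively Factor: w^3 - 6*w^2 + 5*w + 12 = (w - 3)*(w^2 - 3*w - 4) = (w - 4)*(w - 3)*(w + 1)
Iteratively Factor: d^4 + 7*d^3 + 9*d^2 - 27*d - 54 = (d + 3)*(d^3 + 4*d^2 - 3*d - 18) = (d + 3)^2*(d^2 + d - 6) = (d - 2)*(d + 3)^2*(d + 3)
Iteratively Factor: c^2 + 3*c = (c + 3)*(c)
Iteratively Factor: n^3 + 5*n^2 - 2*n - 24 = (n + 4)*(n^2 + n - 6) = (n + 3)*(n + 4)*(n - 2)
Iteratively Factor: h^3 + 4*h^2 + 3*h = (h + 3)*(h^2 + h) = h*(h + 3)*(h + 1)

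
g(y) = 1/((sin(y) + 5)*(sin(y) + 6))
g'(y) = -cos(y)/((sin(y) + 5)*(sin(y) + 6)^2) - cos(y)/((sin(y) + 5)^2*(sin(y) + 6))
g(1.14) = 0.02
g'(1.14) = -0.00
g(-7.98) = 0.05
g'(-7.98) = 0.00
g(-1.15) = 0.05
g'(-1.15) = -0.01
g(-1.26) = 0.05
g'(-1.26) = -0.01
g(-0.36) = 0.04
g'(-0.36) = -0.01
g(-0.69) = 0.04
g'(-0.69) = -0.01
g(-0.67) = 0.04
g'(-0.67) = -0.01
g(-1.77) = 0.05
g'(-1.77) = 0.00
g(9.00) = 0.03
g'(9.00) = 0.01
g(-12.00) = 0.03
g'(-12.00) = -0.00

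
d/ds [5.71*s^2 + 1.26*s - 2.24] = 11.42*s + 1.26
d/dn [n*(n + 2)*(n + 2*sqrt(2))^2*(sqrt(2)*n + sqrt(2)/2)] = 5*sqrt(2)*n^4 + 10*sqrt(2)*n^3 + 32*n^3 + 27*sqrt(2)*n^2 + 60*n^2 + 16*n + 40*sqrt(2)*n + 8*sqrt(2)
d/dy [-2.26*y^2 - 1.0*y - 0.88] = -4.52*y - 1.0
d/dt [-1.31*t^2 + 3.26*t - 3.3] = 3.26 - 2.62*t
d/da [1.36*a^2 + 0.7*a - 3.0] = 2.72*a + 0.7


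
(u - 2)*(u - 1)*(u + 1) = u^3 - 2*u^2 - u + 2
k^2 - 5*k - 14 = (k - 7)*(k + 2)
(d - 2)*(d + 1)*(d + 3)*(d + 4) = d^4 + 6*d^3 + 3*d^2 - 26*d - 24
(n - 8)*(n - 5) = n^2 - 13*n + 40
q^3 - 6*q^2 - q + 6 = (q - 6)*(q - 1)*(q + 1)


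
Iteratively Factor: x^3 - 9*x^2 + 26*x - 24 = (x - 3)*(x^2 - 6*x + 8) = (x - 4)*(x - 3)*(x - 2)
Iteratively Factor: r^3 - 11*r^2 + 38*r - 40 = (r - 2)*(r^2 - 9*r + 20) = (r - 5)*(r - 2)*(r - 4)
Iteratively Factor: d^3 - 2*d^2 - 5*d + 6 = (d - 1)*(d^2 - d - 6) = (d - 1)*(d + 2)*(d - 3)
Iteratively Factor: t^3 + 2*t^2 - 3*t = (t)*(t^2 + 2*t - 3) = t*(t - 1)*(t + 3)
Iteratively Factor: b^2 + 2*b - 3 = (b - 1)*(b + 3)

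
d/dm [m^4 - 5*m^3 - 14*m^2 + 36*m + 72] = 4*m^3 - 15*m^2 - 28*m + 36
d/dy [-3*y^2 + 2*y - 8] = 2 - 6*y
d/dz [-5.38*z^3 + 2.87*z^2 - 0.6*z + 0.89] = -16.14*z^2 + 5.74*z - 0.6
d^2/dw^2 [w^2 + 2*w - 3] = 2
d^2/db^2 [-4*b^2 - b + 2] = -8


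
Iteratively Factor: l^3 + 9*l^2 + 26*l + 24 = (l + 2)*(l^2 + 7*l + 12) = (l + 2)*(l + 3)*(l + 4)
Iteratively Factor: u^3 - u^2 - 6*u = (u + 2)*(u^2 - 3*u) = (u - 3)*(u + 2)*(u)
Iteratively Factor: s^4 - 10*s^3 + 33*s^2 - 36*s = (s - 4)*(s^3 - 6*s^2 + 9*s) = (s - 4)*(s - 3)*(s^2 - 3*s) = (s - 4)*(s - 3)^2*(s)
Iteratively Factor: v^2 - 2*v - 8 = (v + 2)*(v - 4)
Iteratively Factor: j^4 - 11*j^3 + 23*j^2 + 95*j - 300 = (j - 5)*(j^3 - 6*j^2 - 7*j + 60) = (j - 5)*(j - 4)*(j^2 - 2*j - 15) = (j - 5)*(j - 4)*(j + 3)*(j - 5)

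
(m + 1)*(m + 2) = m^2 + 3*m + 2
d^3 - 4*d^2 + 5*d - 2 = (d - 2)*(d - 1)^2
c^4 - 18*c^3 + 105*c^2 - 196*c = c*(c - 7)^2*(c - 4)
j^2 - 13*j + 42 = (j - 7)*(j - 6)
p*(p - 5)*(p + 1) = p^3 - 4*p^2 - 5*p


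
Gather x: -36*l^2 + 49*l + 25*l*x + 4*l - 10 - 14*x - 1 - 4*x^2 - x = -36*l^2 + 53*l - 4*x^2 + x*(25*l - 15) - 11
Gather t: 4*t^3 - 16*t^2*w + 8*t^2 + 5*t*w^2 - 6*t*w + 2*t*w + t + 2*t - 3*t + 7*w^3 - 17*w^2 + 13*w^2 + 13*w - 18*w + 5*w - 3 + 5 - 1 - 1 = 4*t^3 + t^2*(8 - 16*w) + t*(5*w^2 - 4*w) + 7*w^3 - 4*w^2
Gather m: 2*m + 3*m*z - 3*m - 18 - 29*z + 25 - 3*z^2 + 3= m*(3*z - 1) - 3*z^2 - 29*z + 10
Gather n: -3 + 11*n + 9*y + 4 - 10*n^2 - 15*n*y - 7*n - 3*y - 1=-10*n^2 + n*(4 - 15*y) + 6*y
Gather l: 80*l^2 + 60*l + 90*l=80*l^2 + 150*l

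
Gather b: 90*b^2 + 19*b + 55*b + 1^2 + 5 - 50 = 90*b^2 + 74*b - 44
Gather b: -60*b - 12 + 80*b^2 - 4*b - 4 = 80*b^2 - 64*b - 16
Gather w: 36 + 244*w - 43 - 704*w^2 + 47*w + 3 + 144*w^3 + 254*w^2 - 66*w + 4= 144*w^3 - 450*w^2 + 225*w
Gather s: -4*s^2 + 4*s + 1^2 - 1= -4*s^2 + 4*s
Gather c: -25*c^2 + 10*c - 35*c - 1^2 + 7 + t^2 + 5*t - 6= -25*c^2 - 25*c + t^2 + 5*t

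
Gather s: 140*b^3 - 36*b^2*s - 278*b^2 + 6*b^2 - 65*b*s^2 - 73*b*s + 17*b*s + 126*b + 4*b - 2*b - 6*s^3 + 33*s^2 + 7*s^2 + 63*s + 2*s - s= 140*b^3 - 272*b^2 + 128*b - 6*s^3 + s^2*(40 - 65*b) + s*(-36*b^2 - 56*b + 64)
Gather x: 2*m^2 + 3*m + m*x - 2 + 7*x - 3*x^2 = 2*m^2 + 3*m - 3*x^2 + x*(m + 7) - 2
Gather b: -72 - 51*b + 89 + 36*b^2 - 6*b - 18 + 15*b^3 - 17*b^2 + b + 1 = 15*b^3 + 19*b^2 - 56*b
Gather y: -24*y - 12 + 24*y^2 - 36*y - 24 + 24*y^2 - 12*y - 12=48*y^2 - 72*y - 48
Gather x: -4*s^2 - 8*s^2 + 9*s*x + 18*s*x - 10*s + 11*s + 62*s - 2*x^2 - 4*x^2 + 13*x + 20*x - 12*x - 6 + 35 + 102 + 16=-12*s^2 + 63*s - 6*x^2 + x*(27*s + 21) + 147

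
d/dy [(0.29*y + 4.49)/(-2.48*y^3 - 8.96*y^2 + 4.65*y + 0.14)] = (1.4384*y^3 + 36.004*y^2 + 80.4608*y - 20.8379)/(6.1504*y^6 + 44.4416*y^5 + 57.2176*y^4 - 84.0224*y^3 + 19.1137*y^2 + 1.302*y + 0.0196)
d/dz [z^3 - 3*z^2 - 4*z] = 3*z^2 - 6*z - 4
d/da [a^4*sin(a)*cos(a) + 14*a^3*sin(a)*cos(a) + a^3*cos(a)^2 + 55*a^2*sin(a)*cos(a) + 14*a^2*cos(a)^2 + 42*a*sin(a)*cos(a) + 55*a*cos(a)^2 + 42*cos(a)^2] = a^4*cos(2*a) + a^3*sin(2*a) + 14*a^3*cos(2*a) + 7*a^2*sin(2*a) + 113*a^2*cos(2*a)/2 + 3*a^2/2 + 56*a*cos(2*a) + 14*a - 21*sin(2*a) + 55*cos(2*a)/2 + 55/2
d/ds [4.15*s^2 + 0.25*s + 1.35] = 8.3*s + 0.25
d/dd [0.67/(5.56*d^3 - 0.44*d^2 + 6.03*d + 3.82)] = (-11.1756*d^2 + 0.5896*d - 4.0401)/(5.56*d^3 - 0.44*d^2 + 6.03*d + 3.82)^2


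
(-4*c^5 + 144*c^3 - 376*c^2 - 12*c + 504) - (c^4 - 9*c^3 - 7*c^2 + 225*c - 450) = -4*c^5 - c^4 + 153*c^3 - 369*c^2 - 237*c + 954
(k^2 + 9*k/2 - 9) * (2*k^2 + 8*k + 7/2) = 2*k^4 + 17*k^3 + 43*k^2/2 - 225*k/4 - 63/2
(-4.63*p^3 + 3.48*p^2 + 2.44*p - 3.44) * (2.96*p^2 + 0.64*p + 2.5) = -13.7048*p^5 + 7.3376*p^4 - 2.1254*p^3 + 0.0791999999999999*p^2 + 3.8984*p - 8.6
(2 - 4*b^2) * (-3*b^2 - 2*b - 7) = 12*b^4 + 8*b^3 + 22*b^2 - 4*b - 14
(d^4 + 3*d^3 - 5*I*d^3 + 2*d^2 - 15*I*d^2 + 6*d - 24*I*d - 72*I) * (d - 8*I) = d^5 + 3*d^4 - 13*I*d^4 - 38*d^3 - 39*I*d^3 - 114*d^2 - 40*I*d^2 - 192*d - 120*I*d - 576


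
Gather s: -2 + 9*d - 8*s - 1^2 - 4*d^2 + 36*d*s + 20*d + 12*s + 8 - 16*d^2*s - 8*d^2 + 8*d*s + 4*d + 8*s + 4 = -12*d^2 + 33*d + s*(-16*d^2 + 44*d + 12) + 9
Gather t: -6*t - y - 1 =-6*t - y - 1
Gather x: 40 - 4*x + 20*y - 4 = -4*x + 20*y + 36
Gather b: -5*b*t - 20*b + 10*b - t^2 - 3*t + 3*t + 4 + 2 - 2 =b*(-5*t - 10) - t^2 + 4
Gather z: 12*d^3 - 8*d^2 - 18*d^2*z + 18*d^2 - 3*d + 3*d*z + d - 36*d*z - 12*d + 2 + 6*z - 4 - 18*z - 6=12*d^3 + 10*d^2 - 14*d + z*(-18*d^2 - 33*d - 12) - 8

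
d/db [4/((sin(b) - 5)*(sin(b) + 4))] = 4*(-sin(2*b) + cos(b))/((sin(b) - 5)^2*(sin(b) + 4)^2)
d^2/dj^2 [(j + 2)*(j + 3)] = 2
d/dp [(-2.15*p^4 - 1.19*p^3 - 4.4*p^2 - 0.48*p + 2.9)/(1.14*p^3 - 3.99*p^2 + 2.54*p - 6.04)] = (-2.451*p^6 + 17.157*p^5 - 6.61889999999999*p^4 + 46.9932*p^3 - 1.4464*p^2 + 76.294*p - 4.4668)/(1.2996*p^6 - 9.0972*p^5 + 21.7113*p^4 - 34.0404*p^3 + 54.6508*p^2 - 30.6832*p + 36.4816)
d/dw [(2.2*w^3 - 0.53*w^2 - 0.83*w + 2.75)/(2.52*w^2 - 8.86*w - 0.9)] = (5.544*w^4 - 38.984*w^3 + 0.8474*w^2 - 12.906*w + 25.112)/(6.3504*w^4 - 44.6544*w^3 + 73.9636*w^2 + 15.948*w + 0.81)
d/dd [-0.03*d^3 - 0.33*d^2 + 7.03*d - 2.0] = -0.09*d^2 - 0.66*d + 7.03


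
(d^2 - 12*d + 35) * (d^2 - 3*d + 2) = d^4 - 15*d^3 + 73*d^2 - 129*d + 70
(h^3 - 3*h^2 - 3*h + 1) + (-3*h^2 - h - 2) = h^3 - 6*h^2 - 4*h - 1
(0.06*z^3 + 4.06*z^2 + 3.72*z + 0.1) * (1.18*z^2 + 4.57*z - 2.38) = 0.0708*z^5 + 5.065*z^4 + 22.801*z^3 + 7.4556*z^2 - 8.3966*z - 0.238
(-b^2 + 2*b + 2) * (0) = 0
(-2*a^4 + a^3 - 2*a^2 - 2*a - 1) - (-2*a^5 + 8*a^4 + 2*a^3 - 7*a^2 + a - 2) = 2*a^5 - 10*a^4 - a^3 + 5*a^2 - 3*a + 1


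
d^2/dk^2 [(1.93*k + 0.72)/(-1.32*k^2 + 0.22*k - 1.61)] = (-(1.93*k + 0.72)*(2.64*k - 0.22)*(5.28*k - 0.44) + (15.2856*k + 1.0516)*(1.32*k^2 - 0.22*k + 1.61))/(1.32*k^2 - 0.22*k + 1.61)^3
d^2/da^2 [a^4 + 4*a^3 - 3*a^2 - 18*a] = 12*a^2 + 24*a - 6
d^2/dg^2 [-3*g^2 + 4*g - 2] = -6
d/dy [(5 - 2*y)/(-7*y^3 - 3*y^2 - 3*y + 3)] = (-28*y^3 + 99*y^2 + 30*y + 9)/(49*y^6 + 42*y^5 + 51*y^4 - 24*y^3 - 9*y^2 - 18*y + 9)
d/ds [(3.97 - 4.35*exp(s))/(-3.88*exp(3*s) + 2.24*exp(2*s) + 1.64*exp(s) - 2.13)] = (-33.756*exp(3*s) + 55.9548*exp(2*s) - 17.7856*exp(s) + 2.7547)*exp(s)/(15.0544*exp(6*s) - 17.3824*exp(5*s) - 7.7088*exp(4*s) + 23.876*exp(3*s) - 6.8528*exp(2*s) - 6.9864*exp(s) + 4.5369)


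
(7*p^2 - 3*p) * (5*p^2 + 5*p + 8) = 35*p^4 + 20*p^3 + 41*p^2 - 24*p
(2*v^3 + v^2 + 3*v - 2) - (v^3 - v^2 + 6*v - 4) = v^3 + 2*v^2 - 3*v + 2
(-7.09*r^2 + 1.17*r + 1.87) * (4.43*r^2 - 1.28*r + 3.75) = -31.4087*r^4 + 14.2583*r^3 - 19.801*r^2 + 1.9939*r + 7.0125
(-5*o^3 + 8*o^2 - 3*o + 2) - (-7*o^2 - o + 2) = -5*o^3 + 15*o^2 - 2*o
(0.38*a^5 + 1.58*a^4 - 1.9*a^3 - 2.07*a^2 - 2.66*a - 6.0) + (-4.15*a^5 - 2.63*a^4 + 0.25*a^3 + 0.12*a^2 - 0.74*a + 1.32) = -3.77*a^5 - 1.05*a^4 - 1.65*a^3 - 1.95*a^2 - 3.4*a - 4.68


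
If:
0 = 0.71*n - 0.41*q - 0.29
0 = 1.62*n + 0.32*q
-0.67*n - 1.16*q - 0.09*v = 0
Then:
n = 0.10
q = -0.53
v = 6.02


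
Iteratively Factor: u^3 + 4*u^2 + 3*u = (u)*(u^2 + 4*u + 3) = u*(u + 3)*(u + 1)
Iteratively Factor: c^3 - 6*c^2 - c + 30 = (c - 3)*(c^2 - 3*c - 10) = (c - 5)*(c - 3)*(c + 2)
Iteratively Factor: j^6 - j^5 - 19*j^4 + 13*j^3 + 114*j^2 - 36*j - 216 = (j + 2)*(j^5 - 3*j^4 - 13*j^3 + 39*j^2 + 36*j - 108) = (j - 2)*(j + 2)*(j^4 - j^3 - 15*j^2 + 9*j + 54) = (j - 2)*(j + 2)*(j + 3)*(j^3 - 4*j^2 - 3*j + 18) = (j - 3)*(j - 2)*(j + 2)*(j + 3)*(j^2 - j - 6) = (j - 3)^2*(j - 2)*(j + 2)*(j + 3)*(j + 2)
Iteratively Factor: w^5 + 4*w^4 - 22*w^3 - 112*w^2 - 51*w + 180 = (w + 3)*(w^4 + w^3 - 25*w^2 - 37*w + 60) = (w + 3)*(w + 4)*(w^3 - 3*w^2 - 13*w + 15) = (w - 1)*(w + 3)*(w + 4)*(w^2 - 2*w - 15) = (w - 1)*(w + 3)^2*(w + 4)*(w - 5)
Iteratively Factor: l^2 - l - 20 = (l + 4)*(l - 5)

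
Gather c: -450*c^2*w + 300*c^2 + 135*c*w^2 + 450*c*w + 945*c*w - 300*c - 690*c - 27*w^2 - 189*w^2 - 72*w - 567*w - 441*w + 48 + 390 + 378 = c^2*(300 - 450*w) + c*(135*w^2 + 1395*w - 990) - 216*w^2 - 1080*w + 816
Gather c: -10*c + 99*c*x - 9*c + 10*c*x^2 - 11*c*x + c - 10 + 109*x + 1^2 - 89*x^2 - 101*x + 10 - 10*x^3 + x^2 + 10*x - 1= c*(10*x^2 + 88*x - 18) - 10*x^3 - 88*x^2 + 18*x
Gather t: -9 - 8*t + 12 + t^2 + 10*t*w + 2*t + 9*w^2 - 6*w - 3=t^2 + t*(10*w - 6) + 9*w^2 - 6*w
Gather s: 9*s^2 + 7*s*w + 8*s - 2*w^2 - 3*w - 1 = 9*s^2 + s*(7*w + 8) - 2*w^2 - 3*w - 1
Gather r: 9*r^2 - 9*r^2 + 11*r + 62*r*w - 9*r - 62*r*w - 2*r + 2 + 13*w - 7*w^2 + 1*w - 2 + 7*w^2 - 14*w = 0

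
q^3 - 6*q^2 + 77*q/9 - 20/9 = (q - 4)*(q - 5/3)*(q - 1/3)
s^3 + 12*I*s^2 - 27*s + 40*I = (s - I)*(s + 5*I)*(s + 8*I)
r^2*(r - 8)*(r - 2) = r^4 - 10*r^3 + 16*r^2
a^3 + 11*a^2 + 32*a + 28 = (a + 2)^2*(a + 7)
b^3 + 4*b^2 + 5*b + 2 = (b + 1)^2*(b + 2)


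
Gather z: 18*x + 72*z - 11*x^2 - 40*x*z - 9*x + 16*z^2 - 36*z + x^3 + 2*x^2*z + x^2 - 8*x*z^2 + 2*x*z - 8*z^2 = x^3 - 10*x^2 + 9*x + z^2*(8 - 8*x) + z*(2*x^2 - 38*x + 36)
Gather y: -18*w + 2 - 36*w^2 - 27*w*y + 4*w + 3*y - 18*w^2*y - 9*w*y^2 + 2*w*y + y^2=-36*w^2 - 14*w + y^2*(1 - 9*w) + y*(-18*w^2 - 25*w + 3) + 2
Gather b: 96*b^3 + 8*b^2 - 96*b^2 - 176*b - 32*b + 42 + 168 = 96*b^3 - 88*b^2 - 208*b + 210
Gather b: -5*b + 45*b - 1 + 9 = 40*b + 8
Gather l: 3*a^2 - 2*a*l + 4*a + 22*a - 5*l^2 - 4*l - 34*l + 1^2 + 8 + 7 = 3*a^2 + 26*a - 5*l^2 + l*(-2*a - 38) + 16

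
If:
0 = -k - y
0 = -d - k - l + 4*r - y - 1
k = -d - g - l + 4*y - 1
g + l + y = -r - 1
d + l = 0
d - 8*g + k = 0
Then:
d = 233/140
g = 5/28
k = -33/140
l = -233/140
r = 1/4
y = 33/140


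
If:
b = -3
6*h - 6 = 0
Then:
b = -3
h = 1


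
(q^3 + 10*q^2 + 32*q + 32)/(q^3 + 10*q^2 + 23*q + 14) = (q^2 + 8*q + 16)/(q^2 + 8*q + 7)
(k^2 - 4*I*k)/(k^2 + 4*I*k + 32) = k/(k + 8*I)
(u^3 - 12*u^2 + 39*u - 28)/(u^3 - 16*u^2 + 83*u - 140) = (u - 1)/(u - 5)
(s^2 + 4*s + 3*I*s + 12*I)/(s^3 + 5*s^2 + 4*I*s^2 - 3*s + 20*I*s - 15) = (s + 4)/(s^2 + s*(5 + I) + 5*I)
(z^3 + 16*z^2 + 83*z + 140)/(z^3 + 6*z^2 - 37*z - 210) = (z + 4)/(z - 6)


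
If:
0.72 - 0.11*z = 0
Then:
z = 6.55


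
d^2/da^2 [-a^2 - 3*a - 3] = -2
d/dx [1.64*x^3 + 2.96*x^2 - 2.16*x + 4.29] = 4.92*x^2 + 5.92*x - 2.16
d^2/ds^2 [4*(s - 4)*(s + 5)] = 8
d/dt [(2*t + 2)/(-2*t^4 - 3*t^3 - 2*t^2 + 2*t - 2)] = 2*(6*t^4 + 14*t^3 + 11*t^2 + 4*t - 4)/(4*t^8 + 12*t^7 + 17*t^6 + 4*t^5 + 4*t^3 + 12*t^2 - 8*t + 4)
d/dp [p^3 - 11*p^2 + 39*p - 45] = 3*p^2 - 22*p + 39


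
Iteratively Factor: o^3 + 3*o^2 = (o)*(o^2 + 3*o) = o*(o + 3)*(o)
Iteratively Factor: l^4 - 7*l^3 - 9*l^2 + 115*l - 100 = (l + 4)*(l^3 - 11*l^2 + 35*l - 25) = (l - 5)*(l + 4)*(l^2 - 6*l + 5) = (l - 5)^2*(l + 4)*(l - 1)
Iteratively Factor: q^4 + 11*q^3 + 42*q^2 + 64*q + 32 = (q + 4)*(q^3 + 7*q^2 + 14*q + 8) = (q + 1)*(q + 4)*(q^2 + 6*q + 8) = (q + 1)*(q + 2)*(q + 4)*(q + 4)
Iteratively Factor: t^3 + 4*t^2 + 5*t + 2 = (t + 1)*(t^2 + 3*t + 2) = (t + 1)^2*(t + 2)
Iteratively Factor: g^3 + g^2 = (g + 1)*(g^2) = g*(g + 1)*(g)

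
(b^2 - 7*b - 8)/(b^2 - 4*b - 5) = (b - 8)/(b - 5)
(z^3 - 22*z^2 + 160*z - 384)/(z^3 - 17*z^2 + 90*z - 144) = (z - 8)/(z - 3)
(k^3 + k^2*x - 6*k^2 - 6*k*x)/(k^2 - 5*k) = (k^2 + k*x - 6*k - 6*x)/(k - 5)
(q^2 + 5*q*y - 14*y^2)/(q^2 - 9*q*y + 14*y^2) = (-q - 7*y)/(-q + 7*y)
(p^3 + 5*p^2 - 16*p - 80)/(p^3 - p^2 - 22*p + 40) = (p + 4)/(p - 2)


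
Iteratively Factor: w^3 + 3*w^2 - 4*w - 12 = (w + 2)*(w^2 + w - 6) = (w - 2)*(w + 2)*(w + 3)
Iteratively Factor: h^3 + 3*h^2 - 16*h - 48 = (h + 3)*(h^2 - 16) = (h - 4)*(h + 3)*(h + 4)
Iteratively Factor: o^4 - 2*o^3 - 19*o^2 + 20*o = (o - 1)*(o^3 - o^2 - 20*o) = (o - 5)*(o - 1)*(o^2 + 4*o) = (o - 5)*(o - 1)*(o + 4)*(o)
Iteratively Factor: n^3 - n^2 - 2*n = (n + 1)*(n^2 - 2*n) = n*(n + 1)*(n - 2)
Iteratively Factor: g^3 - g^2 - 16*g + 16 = (g + 4)*(g^2 - 5*g + 4) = (g - 1)*(g + 4)*(g - 4)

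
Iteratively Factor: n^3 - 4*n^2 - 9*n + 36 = (n + 3)*(n^2 - 7*n + 12) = (n - 3)*(n + 3)*(n - 4)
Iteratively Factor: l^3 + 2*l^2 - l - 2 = (l + 2)*(l^2 - 1) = (l - 1)*(l + 2)*(l + 1)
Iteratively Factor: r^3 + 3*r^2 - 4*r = (r - 1)*(r^2 + 4*r) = (r - 1)*(r + 4)*(r)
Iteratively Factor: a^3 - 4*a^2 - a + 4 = (a + 1)*(a^2 - 5*a + 4) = (a - 4)*(a + 1)*(a - 1)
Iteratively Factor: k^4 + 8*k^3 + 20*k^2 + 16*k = (k)*(k^3 + 8*k^2 + 20*k + 16) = k*(k + 2)*(k^2 + 6*k + 8) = k*(k + 2)^2*(k + 4)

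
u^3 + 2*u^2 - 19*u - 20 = (u - 4)*(u + 1)*(u + 5)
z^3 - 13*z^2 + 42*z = z*(z - 7)*(z - 6)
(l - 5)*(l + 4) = l^2 - l - 20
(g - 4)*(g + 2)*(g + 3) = g^3 + g^2 - 14*g - 24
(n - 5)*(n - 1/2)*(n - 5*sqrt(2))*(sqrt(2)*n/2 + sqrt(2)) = sqrt(2)*n^4/2 - 5*n^3 - 7*sqrt(2)*n^3/4 - 17*sqrt(2)*n^2/4 + 35*n^2/2 + 5*sqrt(2)*n/2 + 85*n/2 - 25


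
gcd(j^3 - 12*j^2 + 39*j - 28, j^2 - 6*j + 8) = j - 4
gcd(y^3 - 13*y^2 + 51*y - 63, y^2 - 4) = 1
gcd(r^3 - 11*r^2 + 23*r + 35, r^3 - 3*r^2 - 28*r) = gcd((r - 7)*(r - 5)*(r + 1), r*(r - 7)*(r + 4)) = r - 7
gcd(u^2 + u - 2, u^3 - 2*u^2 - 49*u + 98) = 1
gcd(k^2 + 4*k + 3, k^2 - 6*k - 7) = k + 1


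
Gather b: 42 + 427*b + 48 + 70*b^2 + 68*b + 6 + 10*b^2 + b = 80*b^2 + 496*b + 96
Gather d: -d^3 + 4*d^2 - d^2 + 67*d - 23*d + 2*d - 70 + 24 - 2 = -d^3 + 3*d^2 + 46*d - 48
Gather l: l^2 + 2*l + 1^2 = l^2 + 2*l + 1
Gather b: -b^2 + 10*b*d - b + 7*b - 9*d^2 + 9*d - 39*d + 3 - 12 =-b^2 + b*(10*d + 6) - 9*d^2 - 30*d - 9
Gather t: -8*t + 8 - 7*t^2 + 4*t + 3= -7*t^2 - 4*t + 11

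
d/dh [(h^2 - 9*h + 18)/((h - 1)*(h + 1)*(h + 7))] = (-h^4 + 18*h^3 + 8*h^2 - 266*h + 81)/(h^6 + 14*h^5 + 47*h^4 - 28*h^3 - 97*h^2 + 14*h + 49)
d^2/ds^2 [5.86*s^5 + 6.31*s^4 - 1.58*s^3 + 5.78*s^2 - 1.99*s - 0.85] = 117.2*s^3 + 75.72*s^2 - 9.48*s + 11.56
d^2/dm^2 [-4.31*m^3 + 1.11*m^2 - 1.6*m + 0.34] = 2.22 - 25.86*m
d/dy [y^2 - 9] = 2*y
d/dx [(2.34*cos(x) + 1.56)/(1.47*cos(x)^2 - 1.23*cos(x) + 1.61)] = (3.4398*cos(x)^2 + 4.5864*cos(x) - 5.6862)*sin(x)/(2.1609*cos(x)^4 - 3.6162*cos(x)^3 + 6.2463*cos(x)^2 - 3.9606*cos(x) + 2.5921)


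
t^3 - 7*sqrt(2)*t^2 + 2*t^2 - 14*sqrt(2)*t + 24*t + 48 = (t + 2)*(t - 4*sqrt(2))*(t - 3*sqrt(2))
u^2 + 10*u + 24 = (u + 4)*(u + 6)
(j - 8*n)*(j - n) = j^2 - 9*j*n + 8*n^2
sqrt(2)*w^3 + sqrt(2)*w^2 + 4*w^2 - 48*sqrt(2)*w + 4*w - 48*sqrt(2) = (w - 4*sqrt(2))*(w + 6*sqrt(2))*(sqrt(2)*w + sqrt(2))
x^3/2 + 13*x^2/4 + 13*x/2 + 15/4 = (x/2 + 1/2)*(x + 5/2)*(x + 3)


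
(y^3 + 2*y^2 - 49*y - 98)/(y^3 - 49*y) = (y + 2)/y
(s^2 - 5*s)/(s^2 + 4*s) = (s - 5)/(s + 4)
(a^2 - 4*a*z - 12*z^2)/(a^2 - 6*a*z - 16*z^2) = (-a + 6*z)/(-a + 8*z)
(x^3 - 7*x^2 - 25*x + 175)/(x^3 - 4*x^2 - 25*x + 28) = (x^2 - 25)/(x^2 + 3*x - 4)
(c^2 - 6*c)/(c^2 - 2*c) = (c - 6)/(c - 2)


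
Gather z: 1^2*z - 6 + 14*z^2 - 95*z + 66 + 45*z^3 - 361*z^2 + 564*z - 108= 45*z^3 - 347*z^2 + 470*z - 48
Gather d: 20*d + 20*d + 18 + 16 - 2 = 40*d + 32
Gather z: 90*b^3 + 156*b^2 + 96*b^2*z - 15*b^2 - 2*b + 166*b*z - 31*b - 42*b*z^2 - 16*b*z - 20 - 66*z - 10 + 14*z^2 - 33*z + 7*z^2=90*b^3 + 141*b^2 - 33*b + z^2*(21 - 42*b) + z*(96*b^2 + 150*b - 99) - 30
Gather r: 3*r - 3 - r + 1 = 2*r - 2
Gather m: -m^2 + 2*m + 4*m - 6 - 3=-m^2 + 6*m - 9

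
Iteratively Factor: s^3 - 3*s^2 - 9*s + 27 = (s + 3)*(s^2 - 6*s + 9) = (s - 3)*(s + 3)*(s - 3)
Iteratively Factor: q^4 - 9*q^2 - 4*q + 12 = (q + 2)*(q^3 - 2*q^2 - 5*q + 6) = (q - 1)*(q + 2)*(q^2 - q - 6) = (q - 3)*(q - 1)*(q + 2)*(q + 2)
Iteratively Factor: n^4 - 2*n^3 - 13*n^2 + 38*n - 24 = (n - 2)*(n^3 - 13*n + 12) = (n - 2)*(n + 4)*(n^2 - 4*n + 3) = (n - 2)*(n - 1)*(n + 4)*(n - 3)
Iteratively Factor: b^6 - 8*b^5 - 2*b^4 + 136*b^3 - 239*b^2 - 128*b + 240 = (b - 1)*(b^5 - 7*b^4 - 9*b^3 + 127*b^2 - 112*b - 240) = (b - 5)*(b - 1)*(b^4 - 2*b^3 - 19*b^2 + 32*b + 48) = (b - 5)*(b - 3)*(b - 1)*(b^3 + b^2 - 16*b - 16) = (b - 5)*(b - 3)*(b - 1)*(b + 1)*(b^2 - 16) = (b - 5)*(b - 3)*(b - 1)*(b + 1)*(b + 4)*(b - 4)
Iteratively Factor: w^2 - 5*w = (w)*(w - 5)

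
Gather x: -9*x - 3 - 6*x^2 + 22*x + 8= -6*x^2 + 13*x + 5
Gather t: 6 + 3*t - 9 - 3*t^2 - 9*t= -3*t^2 - 6*t - 3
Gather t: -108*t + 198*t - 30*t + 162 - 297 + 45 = 60*t - 90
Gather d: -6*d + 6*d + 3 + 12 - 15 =0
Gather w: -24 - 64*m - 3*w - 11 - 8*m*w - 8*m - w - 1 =-72*m + w*(-8*m - 4) - 36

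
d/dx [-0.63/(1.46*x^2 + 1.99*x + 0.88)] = (1.8396*x + 1.2537)/(1.46*x^2 + 1.99*x + 0.88)^2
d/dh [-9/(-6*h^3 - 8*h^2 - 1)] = 18*h*(-9*h - 8)/(6*h^3 + 8*h^2 + 1)^2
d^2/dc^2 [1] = 0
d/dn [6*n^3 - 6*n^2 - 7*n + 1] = 18*n^2 - 12*n - 7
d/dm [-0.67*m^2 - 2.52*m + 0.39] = -1.34*m - 2.52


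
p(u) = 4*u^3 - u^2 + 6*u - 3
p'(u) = 12*u^2 - 2*u + 6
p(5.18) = 557.21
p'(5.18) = 317.63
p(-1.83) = -41.84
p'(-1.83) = 49.85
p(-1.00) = -14.00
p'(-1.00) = 20.00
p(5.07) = 523.01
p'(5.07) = 304.32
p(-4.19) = -339.94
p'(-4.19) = 225.05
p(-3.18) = -160.82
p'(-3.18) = 133.71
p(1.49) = 16.95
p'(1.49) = 29.66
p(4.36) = 335.68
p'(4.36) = 225.40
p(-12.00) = -7131.00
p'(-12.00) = 1758.00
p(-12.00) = -7131.00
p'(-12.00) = 1758.00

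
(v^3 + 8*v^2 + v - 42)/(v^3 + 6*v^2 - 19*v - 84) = (v - 2)/(v - 4)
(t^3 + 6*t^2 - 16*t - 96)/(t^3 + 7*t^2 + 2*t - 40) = (t^2 + 2*t - 24)/(t^2 + 3*t - 10)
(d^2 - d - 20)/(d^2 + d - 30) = (d + 4)/(d + 6)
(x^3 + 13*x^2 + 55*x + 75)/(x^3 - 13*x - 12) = (x^2 + 10*x + 25)/(x^2 - 3*x - 4)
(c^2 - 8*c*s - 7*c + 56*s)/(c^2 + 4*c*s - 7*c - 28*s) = (c - 8*s)/(c + 4*s)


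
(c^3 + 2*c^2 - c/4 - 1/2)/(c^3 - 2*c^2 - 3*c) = (-4*c^3 - 8*c^2 + c + 2)/(4*c*(-c^2 + 2*c + 3))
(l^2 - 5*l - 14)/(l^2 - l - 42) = (l + 2)/(l + 6)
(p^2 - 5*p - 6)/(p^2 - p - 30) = (p + 1)/(p + 5)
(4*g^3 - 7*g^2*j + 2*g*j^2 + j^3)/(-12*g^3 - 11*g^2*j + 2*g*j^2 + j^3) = (-g^2 + 2*g*j - j^2)/(3*g^2 + 2*g*j - j^2)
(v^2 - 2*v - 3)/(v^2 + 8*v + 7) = (v - 3)/(v + 7)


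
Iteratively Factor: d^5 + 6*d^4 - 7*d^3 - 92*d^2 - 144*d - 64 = (d + 4)*(d^4 + 2*d^3 - 15*d^2 - 32*d - 16) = (d + 4)^2*(d^3 - 2*d^2 - 7*d - 4) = (d + 1)*(d + 4)^2*(d^2 - 3*d - 4) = (d - 4)*(d + 1)*(d + 4)^2*(d + 1)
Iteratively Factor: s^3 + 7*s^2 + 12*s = (s + 3)*(s^2 + 4*s) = (s + 3)*(s + 4)*(s)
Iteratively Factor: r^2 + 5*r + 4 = (r + 4)*(r + 1)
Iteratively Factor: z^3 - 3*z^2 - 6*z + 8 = (z - 1)*(z^2 - 2*z - 8) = (z - 4)*(z - 1)*(z + 2)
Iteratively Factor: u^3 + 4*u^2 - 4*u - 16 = (u - 2)*(u^2 + 6*u + 8) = (u - 2)*(u + 4)*(u + 2)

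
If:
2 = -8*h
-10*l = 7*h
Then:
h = -1/4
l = 7/40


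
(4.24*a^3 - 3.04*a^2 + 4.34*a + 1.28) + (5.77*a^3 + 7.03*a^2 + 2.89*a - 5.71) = 10.01*a^3 + 3.99*a^2 + 7.23*a - 4.43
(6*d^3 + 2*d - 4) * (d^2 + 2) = 6*d^5 + 14*d^3 - 4*d^2 + 4*d - 8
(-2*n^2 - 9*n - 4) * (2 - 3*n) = 6*n^3 + 23*n^2 - 6*n - 8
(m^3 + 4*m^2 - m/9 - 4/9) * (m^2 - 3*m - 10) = m^5 + m^4 - 199*m^3/9 - 361*m^2/9 + 22*m/9 + 40/9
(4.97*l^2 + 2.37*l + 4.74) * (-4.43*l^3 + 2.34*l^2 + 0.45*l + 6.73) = -22.0171*l^5 + 1.1307*l^4 - 13.2159*l^3 + 45.6062*l^2 + 18.0831*l + 31.9002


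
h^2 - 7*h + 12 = (h - 4)*(h - 3)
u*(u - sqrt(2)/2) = u^2 - sqrt(2)*u/2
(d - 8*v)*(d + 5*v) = d^2 - 3*d*v - 40*v^2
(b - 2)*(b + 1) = b^2 - b - 2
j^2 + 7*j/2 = j*(j + 7/2)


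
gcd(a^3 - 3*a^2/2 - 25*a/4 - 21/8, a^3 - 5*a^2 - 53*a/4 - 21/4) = a^2 + 2*a + 3/4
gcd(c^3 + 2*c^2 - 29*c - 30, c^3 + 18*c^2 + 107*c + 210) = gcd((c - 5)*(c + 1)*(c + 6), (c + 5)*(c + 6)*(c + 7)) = c + 6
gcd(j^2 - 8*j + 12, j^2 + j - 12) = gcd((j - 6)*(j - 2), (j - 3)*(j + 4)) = 1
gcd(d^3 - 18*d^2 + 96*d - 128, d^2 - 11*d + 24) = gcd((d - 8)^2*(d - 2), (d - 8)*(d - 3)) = d - 8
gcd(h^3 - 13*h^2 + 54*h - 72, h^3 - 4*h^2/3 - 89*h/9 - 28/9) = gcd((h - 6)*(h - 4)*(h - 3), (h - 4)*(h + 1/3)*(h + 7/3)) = h - 4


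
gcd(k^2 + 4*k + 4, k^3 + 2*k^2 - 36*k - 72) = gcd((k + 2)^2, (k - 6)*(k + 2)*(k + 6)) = k + 2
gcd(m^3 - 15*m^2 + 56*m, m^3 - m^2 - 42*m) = m^2 - 7*m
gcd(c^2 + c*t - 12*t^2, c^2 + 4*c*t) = c + 4*t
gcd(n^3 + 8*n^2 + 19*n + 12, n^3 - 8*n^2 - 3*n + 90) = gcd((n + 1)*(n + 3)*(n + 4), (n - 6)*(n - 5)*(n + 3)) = n + 3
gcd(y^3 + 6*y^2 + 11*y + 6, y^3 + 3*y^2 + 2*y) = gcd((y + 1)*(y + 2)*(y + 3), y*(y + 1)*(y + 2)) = y^2 + 3*y + 2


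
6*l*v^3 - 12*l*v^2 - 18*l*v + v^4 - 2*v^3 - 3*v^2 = v*(6*l + v)*(v - 3)*(v + 1)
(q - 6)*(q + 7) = q^2 + q - 42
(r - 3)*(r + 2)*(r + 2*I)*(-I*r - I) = -I*r^4 + 2*r^3 + 7*I*r^2 - 14*r + 6*I*r - 12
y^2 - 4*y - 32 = (y - 8)*(y + 4)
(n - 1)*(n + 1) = n^2 - 1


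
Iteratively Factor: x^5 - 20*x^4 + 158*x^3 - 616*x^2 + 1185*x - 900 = (x - 3)*(x^4 - 17*x^3 + 107*x^2 - 295*x + 300) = (x - 5)*(x - 3)*(x^3 - 12*x^2 + 47*x - 60) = (x - 5)*(x - 4)*(x - 3)*(x^2 - 8*x + 15) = (x - 5)^2*(x - 4)*(x - 3)*(x - 3)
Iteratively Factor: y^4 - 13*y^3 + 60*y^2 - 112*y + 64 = (y - 4)*(y^3 - 9*y^2 + 24*y - 16) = (y - 4)^2*(y^2 - 5*y + 4) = (y - 4)^2*(y - 1)*(y - 4)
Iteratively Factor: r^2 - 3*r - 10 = (r - 5)*(r + 2)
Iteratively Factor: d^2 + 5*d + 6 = (d + 2)*(d + 3)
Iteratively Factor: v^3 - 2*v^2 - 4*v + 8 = (v - 2)*(v^2 - 4) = (v - 2)^2*(v + 2)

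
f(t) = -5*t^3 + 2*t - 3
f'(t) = 2 - 15*t^2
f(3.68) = -244.82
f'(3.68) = -201.14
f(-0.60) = -3.12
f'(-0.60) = -3.40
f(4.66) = -499.65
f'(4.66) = -323.73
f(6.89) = -1624.63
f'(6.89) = -710.08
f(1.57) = -19.21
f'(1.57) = -34.97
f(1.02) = -6.27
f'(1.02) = -13.61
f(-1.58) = 13.56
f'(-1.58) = -35.45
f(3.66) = -240.82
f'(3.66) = -198.93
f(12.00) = -8619.00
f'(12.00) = -2158.00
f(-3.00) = 126.00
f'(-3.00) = -133.00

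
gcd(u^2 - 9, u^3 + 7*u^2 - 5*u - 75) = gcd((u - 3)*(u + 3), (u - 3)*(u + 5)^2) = u - 3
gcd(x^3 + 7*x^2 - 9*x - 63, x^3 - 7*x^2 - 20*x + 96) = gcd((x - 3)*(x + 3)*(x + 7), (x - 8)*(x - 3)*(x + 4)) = x - 3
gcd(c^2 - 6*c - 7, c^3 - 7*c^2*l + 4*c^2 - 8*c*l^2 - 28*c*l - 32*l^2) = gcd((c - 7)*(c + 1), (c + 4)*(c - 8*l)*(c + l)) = 1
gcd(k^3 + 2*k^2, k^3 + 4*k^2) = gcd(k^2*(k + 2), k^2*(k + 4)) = k^2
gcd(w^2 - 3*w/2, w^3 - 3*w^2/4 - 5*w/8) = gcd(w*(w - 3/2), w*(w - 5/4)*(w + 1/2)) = w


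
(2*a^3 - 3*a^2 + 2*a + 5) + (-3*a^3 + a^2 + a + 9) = -a^3 - 2*a^2 + 3*a + 14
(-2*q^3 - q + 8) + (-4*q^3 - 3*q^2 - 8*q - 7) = -6*q^3 - 3*q^2 - 9*q + 1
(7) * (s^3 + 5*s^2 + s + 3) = 7*s^3 + 35*s^2 + 7*s + 21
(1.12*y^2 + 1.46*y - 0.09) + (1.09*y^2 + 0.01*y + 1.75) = 2.21*y^2 + 1.47*y + 1.66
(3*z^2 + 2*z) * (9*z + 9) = 27*z^3 + 45*z^2 + 18*z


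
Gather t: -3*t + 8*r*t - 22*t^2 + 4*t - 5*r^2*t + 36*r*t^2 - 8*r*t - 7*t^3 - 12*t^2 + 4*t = -7*t^3 + t^2*(36*r - 34) + t*(5 - 5*r^2)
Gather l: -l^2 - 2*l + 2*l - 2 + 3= 1 - l^2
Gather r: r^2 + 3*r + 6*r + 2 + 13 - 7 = r^2 + 9*r + 8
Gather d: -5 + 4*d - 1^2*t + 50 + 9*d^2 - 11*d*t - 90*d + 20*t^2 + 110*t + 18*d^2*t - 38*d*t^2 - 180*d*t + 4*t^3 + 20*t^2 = d^2*(18*t + 9) + d*(-38*t^2 - 191*t - 86) + 4*t^3 + 40*t^2 + 109*t + 45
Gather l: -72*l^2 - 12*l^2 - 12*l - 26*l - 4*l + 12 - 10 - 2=-84*l^2 - 42*l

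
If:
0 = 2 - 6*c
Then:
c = 1/3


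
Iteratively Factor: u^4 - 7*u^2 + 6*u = (u - 1)*(u^3 + u^2 - 6*u) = u*(u - 1)*(u^2 + u - 6) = u*(u - 1)*(u + 3)*(u - 2)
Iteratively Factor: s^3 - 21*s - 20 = (s + 4)*(s^2 - 4*s - 5) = (s - 5)*(s + 4)*(s + 1)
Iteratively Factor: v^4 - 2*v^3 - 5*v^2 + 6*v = (v - 1)*(v^3 - v^2 - 6*v) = v*(v - 1)*(v^2 - v - 6) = v*(v - 3)*(v - 1)*(v + 2)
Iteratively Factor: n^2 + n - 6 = (n - 2)*(n + 3)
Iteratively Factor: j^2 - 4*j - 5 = (j - 5)*(j + 1)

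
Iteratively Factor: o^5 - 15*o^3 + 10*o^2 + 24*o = (o + 1)*(o^4 - o^3 - 14*o^2 + 24*o) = (o - 3)*(o + 1)*(o^3 + 2*o^2 - 8*o) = (o - 3)*(o + 1)*(o + 4)*(o^2 - 2*o) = o*(o - 3)*(o + 1)*(o + 4)*(o - 2)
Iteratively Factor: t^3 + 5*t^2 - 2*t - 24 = (t - 2)*(t^2 + 7*t + 12) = (t - 2)*(t + 4)*(t + 3)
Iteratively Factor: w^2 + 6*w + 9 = (w + 3)*(w + 3)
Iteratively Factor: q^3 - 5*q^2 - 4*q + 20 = (q - 5)*(q^2 - 4) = (q - 5)*(q - 2)*(q + 2)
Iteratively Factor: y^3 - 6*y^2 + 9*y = (y - 3)*(y^2 - 3*y) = y*(y - 3)*(y - 3)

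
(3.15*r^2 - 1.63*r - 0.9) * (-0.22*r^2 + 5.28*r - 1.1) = -0.693*r^4 + 16.9906*r^3 - 11.8734*r^2 - 2.959*r + 0.99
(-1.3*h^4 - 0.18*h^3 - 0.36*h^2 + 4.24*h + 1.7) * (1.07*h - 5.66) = -1.391*h^5 + 7.1654*h^4 + 0.6336*h^3 + 6.5744*h^2 - 22.1794*h - 9.622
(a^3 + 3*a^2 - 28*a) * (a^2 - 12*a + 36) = a^5 - 9*a^4 - 28*a^3 + 444*a^2 - 1008*a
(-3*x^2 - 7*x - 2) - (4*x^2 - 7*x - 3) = 1 - 7*x^2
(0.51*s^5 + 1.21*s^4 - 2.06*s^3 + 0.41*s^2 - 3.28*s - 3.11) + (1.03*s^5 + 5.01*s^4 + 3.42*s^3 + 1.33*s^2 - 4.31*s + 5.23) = 1.54*s^5 + 6.22*s^4 + 1.36*s^3 + 1.74*s^2 - 7.59*s + 2.12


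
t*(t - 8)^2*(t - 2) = t^4 - 18*t^3 + 96*t^2 - 128*t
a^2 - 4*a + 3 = (a - 3)*(a - 1)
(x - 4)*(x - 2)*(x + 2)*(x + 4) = x^4 - 20*x^2 + 64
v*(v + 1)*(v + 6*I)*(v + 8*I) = v^4 + v^3 + 14*I*v^3 - 48*v^2 + 14*I*v^2 - 48*v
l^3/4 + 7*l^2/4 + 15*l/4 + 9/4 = (l/4 + 1/4)*(l + 3)^2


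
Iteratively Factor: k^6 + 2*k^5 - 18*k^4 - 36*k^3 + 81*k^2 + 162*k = (k - 3)*(k^5 + 5*k^4 - 3*k^3 - 45*k^2 - 54*k) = (k - 3)*(k + 3)*(k^4 + 2*k^3 - 9*k^2 - 18*k) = (k - 3)*(k + 3)^2*(k^3 - k^2 - 6*k) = (k - 3)^2*(k + 3)^2*(k^2 + 2*k) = k*(k - 3)^2*(k + 3)^2*(k + 2)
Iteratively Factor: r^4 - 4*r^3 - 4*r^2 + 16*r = (r + 2)*(r^3 - 6*r^2 + 8*r) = r*(r + 2)*(r^2 - 6*r + 8) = r*(r - 2)*(r + 2)*(r - 4)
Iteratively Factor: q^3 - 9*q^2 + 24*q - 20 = (q - 2)*(q^2 - 7*q + 10) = (q - 5)*(q - 2)*(q - 2)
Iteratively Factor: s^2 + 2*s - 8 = (s + 4)*(s - 2)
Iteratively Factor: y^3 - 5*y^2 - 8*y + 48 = (y - 4)*(y^2 - y - 12) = (y - 4)*(y + 3)*(y - 4)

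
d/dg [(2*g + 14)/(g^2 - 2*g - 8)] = 2*(g^2 - 2*g - 2*(g - 1)*(g + 7) - 8)/(-g^2 + 2*g + 8)^2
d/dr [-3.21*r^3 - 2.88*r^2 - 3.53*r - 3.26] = -9.63*r^2 - 5.76*r - 3.53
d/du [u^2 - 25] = 2*u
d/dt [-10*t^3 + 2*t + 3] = 2 - 30*t^2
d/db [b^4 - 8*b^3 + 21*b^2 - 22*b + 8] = 4*b^3 - 24*b^2 + 42*b - 22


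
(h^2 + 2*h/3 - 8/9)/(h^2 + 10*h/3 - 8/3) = (h + 4/3)/(h + 4)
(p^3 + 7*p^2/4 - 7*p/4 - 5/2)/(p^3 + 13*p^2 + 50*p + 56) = (4*p^2 - p - 5)/(4*(p^2 + 11*p + 28))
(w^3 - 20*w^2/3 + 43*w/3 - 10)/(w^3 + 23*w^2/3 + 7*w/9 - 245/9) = 3*(w^2 - 5*w + 6)/(3*w^2 + 28*w + 49)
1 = 1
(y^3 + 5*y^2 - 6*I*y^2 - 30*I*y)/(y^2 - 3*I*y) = (y^2 + y*(5 - 6*I) - 30*I)/(y - 3*I)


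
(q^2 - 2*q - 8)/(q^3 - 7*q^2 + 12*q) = (q + 2)/(q*(q - 3))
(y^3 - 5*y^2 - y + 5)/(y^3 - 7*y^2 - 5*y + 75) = (y^2 - 1)/(y^2 - 2*y - 15)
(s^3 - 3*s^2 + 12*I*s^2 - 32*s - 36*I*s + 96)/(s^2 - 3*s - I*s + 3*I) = (s^2 + 12*I*s - 32)/(s - I)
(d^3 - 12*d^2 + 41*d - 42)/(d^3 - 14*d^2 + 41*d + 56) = (d^2 - 5*d + 6)/(d^2 - 7*d - 8)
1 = 1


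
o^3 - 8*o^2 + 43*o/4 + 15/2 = (o - 6)*(o - 5/2)*(o + 1/2)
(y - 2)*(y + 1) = y^2 - y - 2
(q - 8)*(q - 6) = q^2 - 14*q + 48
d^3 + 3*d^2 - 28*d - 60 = (d - 5)*(d + 2)*(d + 6)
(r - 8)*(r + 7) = r^2 - r - 56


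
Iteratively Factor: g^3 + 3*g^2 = (g + 3)*(g^2) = g*(g + 3)*(g)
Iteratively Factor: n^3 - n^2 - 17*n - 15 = (n + 1)*(n^2 - 2*n - 15) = (n + 1)*(n + 3)*(n - 5)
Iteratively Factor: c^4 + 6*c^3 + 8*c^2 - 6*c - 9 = (c + 3)*(c^3 + 3*c^2 - c - 3) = (c - 1)*(c + 3)*(c^2 + 4*c + 3) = (c - 1)*(c + 3)^2*(c + 1)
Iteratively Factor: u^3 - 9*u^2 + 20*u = (u - 5)*(u^2 - 4*u) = u*(u - 5)*(u - 4)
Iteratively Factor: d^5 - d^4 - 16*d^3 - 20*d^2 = (d)*(d^4 - d^3 - 16*d^2 - 20*d) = d*(d + 2)*(d^3 - 3*d^2 - 10*d) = d*(d - 5)*(d + 2)*(d^2 + 2*d) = d*(d - 5)*(d + 2)^2*(d)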